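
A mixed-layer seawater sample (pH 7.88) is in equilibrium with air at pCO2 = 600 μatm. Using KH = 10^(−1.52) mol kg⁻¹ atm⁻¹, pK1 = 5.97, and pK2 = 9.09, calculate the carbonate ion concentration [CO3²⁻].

[CO3²⁻] = 0.0908 mmol/kg

[CO2*] = KH · pCO2 = 10^(−1.52) × 600×10^-6 = 1.812×10^-5 mol/kg
α₀ = 1/(1 + K1/[H⁺] + K1K2/[H⁺]²) = 1/(1 + 10^+1.91 + 10^+0.70) = 0.01146
DIC = [CO2*]/α₀ = 1.812×10^-5 / 0.01146 = 1.582 mmol/kg
[CO3²⁻] = α₂·DIC; α₂ = 0.05741, so [CO3²⁻] = 0.05741 × 1.582 = 0.0908 mmol/kg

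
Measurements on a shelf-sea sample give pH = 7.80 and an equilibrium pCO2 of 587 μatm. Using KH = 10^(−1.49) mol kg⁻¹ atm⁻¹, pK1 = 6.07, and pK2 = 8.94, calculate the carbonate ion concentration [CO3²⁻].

[CO2*] = KH · pCO2 = 10^(−1.49) × 587×10^-6 = 1.899×10^-5 mol/kg
α₀ = 1/(1 + K1/[H⁺] + K1K2/[H⁺]²) = 1/(1 + 10^+1.73 + 10^+0.59) = 0.01707
DIC = [CO2*]/α₀ = 1.899×10^-5 / 0.01707 = 1.113 mmol/kg
[CO3²⁻] = α₂·DIC; α₂ = 0.06640, so [CO3²⁻] = 0.06640 × 1.113 = 0.0739 mmol/kg

[CO3²⁻] = 0.0739 mmol/kg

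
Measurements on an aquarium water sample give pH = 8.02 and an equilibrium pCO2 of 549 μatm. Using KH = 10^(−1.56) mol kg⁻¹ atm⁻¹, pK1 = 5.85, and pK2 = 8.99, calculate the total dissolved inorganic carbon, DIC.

DIC = 2.49 mmol/kg

[CO2*] = KH · pCO2 = 10^(−1.56) × 549×10^-6 = 1.512×10^-5 mol/kg
α₀ = 1/(1 + K1/[H⁺] + K1K2/[H⁺]²) = 1/(1 + 10^+2.17 + 10^+1.20) = 0.006069
DIC = [CO2*]/α₀ = 1.512×10^-5 / 0.006069 = 2.49 mmol/kg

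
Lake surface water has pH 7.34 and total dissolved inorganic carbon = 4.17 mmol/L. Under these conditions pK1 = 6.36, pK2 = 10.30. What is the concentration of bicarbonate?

[HCO3⁻] = 3.77 mmol/L

α₁ = 1 / (1 + [H⁺]/K1 + K2/[H⁺]) = 1 / (1 + 10^-0.98 + 10^-2.96)
   = 1 / (1 + 0.10471 + 0.0010965) = 1/1.1058 = 0.9043
[HCO3⁻] = α₁ × DIC = 0.9043 × 4.17 = 3.77 mmol/L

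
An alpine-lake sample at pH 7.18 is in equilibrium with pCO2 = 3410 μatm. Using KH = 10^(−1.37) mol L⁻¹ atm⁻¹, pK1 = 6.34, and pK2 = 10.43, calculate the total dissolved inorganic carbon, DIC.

[CO2*] = KH · pCO2 = 10^(−1.37) × 3410×10^-6 = 1.455×10^-4 mol/L
α₀ = 1/(1 + K1/[H⁺] + K1K2/[H⁺]²) = 1/(1 + 10^+0.84 + 10^-2.41) = 0.1262
DIC = [CO2*]/α₀ = 1.455×10^-4 / 0.1262 = 1.15 mmol/L

DIC = 1.15 mmol/L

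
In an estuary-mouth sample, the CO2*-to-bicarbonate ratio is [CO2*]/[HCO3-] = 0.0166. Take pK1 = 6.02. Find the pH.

From K1 = [H⁺][HCO3-]/[CO2*]:  pH = pK1 − log₁₀([CO2*]/[HCO3-])
log₁₀(0.0166) = -1.780
pH = 6.02 − (-1.780) = 7.80

pH = 7.80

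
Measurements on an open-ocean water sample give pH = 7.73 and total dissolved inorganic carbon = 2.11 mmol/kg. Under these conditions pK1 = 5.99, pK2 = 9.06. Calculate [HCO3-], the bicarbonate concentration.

[HCO3⁻] = 1.98 mmol/kg

α₁ = 1 / (1 + [H⁺]/K1 + K2/[H⁺]) = 1 / (1 + 10^-1.74 + 10^-1.33)
   = 1 / (1 + 0.018197 + 0.046774) = 1/1.0650 = 0.9390
[HCO3⁻] = α₁ × DIC = 0.9390 × 2.11 = 1.98 mmol/kg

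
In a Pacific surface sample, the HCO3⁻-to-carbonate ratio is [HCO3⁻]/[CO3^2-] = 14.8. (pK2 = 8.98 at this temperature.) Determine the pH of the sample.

From K2 = [H⁺][CO3^2-]/[HCO3⁻]:  pH = pK2 − log₁₀([HCO3⁻]/[CO3^2-])
log₁₀(14.8) = +1.170
pH = 8.98 − (+1.170) = 7.81

pH = 7.81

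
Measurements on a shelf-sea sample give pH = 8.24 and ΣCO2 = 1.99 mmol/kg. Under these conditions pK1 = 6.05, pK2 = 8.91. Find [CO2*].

[CO2*] = 10.5 μmol/kg

α₀ = 1 / (1 + K1/[H⁺] + K1K2/[H⁺]²) = 1 / (1 + 10^+2.19 + 10^+1.52)
   = 1 / (1 + 154.88 + 33.113) = 1/188.99 = 0.005291
[CO2*] = α₀ × DIC = 0.005291 × 1.99 = 0.0105 mmol/kg = 10.5 μmol/kg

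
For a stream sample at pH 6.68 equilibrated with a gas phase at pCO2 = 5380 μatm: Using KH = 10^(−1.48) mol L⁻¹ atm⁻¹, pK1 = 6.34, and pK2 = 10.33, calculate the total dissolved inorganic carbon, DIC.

[CO2*] = KH · pCO2 = 10^(−1.48) × 5380×10^-6 = 1.781×10^-4 mol/L
α₀ = 1/(1 + K1/[H⁺] + K1K2/[H⁺]²) = 1/(1 + 10^+0.34 + 10^-3.31) = 0.3137
DIC = [CO2*]/α₀ = 1.781×10^-4 / 0.3137 = 0.568 mmol/L

DIC = 0.568 mmol/L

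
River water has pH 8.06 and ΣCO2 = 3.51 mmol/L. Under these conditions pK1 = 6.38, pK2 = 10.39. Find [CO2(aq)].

[CO2*] = 0.0715 mmol/L

α₀ = 1 / (1 + K1/[H⁺] + K1K2/[H⁺]²) = 1 / (1 + 10^+1.68 + 10^-0.65)
   = 1 / (1 + 47.863 + 0.22387) = 1/49.087 = 0.02037
[CO2*] = α₀ × DIC = 0.02037 × 3.51 = 0.0715 mmol/L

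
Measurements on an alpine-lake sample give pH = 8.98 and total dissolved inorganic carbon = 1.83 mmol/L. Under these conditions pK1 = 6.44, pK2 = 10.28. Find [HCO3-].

α₁ = 1 / (1 + [H⁺]/K1 + K2/[H⁺]) = 1 / (1 + 10^-2.54 + 10^-1.30)
   = 1 / (1 + 0.0028840 + 0.050119) = 1/1.0530 = 0.9497
[HCO3⁻] = α₁ × DIC = 0.9497 × 1.83 = 1.74 mmol/L

[HCO3⁻] = 1.74 mmol/L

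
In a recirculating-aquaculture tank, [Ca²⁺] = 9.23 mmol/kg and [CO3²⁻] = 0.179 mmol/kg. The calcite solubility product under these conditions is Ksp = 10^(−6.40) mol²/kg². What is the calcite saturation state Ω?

Ω = 4.15

Ksp = 10^(−6.40) = 3.981×10^-7
Ω = [Ca²⁺][CO3²⁻]/Ksp = (9.23×10^-3)(0.179×10^-3) / 3.981×10^-7 = 4.15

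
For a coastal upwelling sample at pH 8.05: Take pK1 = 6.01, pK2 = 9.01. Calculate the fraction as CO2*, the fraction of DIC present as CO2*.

α₀ = 0.00815

α₀ = 1 / (1 + K1/[H⁺] + K1K2/[H⁺]²) = 1 / (1 + 10^+2.04 + 10^+1.08)
   = 1 / (1 + 109.65 + 12.023) = 1/122.67 = 0.008152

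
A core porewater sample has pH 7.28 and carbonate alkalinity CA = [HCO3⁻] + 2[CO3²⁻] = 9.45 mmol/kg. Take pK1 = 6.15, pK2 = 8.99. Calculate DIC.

CA = [HCO3⁻] + 2[CO3²⁻] = (α₁ + 2α₂)·DIC
At pH 7.28: [H⁺]/K1 = 10^-1.13 = 0.074131, K2/[H⁺] = 10^-1.71 = 0.019498
α₁ = 1/(1 + 0.074131 + 0.019498) = 1/1.0936 = 0.9144; α₂ = α₁·K2/[H⁺] = 0.01783
α₁ + 2α₂ = 0.9500
DIC = CA / (α₁ + 2α₂) = 9.45 / 0.9500 = 9.95 mmol/kg

DIC = 9.95 mmol/kg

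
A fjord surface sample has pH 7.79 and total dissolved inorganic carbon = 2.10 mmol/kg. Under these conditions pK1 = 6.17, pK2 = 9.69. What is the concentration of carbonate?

[CO3²⁻] = 0.0255 mmol/kg

α₂ = 1 / (1 + [H⁺]/K2 + [H⁺]²/(K1K2)) = 1 / (1 + 10^+1.90 + 10^+0.28)
   = 1 / (1 + 79.433 + 1.9055) = 1/82.338 = 0.01215
[CO3²⁻] = α₂ × DIC = 0.01215 × 2.10 = 0.0255 mmol/kg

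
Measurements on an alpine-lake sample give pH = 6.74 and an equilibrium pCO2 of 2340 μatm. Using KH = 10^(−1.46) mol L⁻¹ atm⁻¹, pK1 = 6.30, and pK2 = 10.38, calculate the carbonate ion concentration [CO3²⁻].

[CO3²⁻] = 0.0512 μmol/L

[CO2*] = KH · pCO2 = 10^(−1.46) × 2340×10^-6 = 8.114×10^-5 mol/L
α₀ = 1/(1 + K1/[H⁺] + K1K2/[H⁺]²) = 1/(1 + 10^+0.44 + 10^-3.20) = 0.2663
DIC = [CO2*]/α₀ = 8.114×10^-5 / 0.2663 = 0.3047 mmol/L
[CO3²⁻] = α₂·DIC; α₂ = 0.0001680, so [CO3²⁻] = 0.0001680 × 0.3047 = 5.12×10^-5 mmol/L = 0.0512 μmol/L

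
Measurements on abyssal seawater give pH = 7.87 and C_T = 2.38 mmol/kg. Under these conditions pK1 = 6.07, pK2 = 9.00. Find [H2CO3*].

α₀ = 1 / (1 + K1/[H⁺] + K1K2/[H⁺]²) = 1 / (1 + 10^+1.80 + 10^+0.67)
   = 1 / (1 + 63.096 + 4.6774) = 1/68.773 = 0.01454
[CO2*] = α₀ × DIC = 0.01454 × 2.38 = 0.0346 mmol/kg

[CO2*] = 0.0346 mmol/kg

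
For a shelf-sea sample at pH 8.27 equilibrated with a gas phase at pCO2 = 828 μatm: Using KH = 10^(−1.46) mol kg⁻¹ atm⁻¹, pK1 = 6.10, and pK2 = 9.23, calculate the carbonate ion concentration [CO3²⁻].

[CO3²⁻] = 0.466 mmol/kg

[CO2*] = KH · pCO2 = 10^(−1.46) × 828×10^-6 = 2.871×10^-5 mol/kg
α₀ = 1/(1 + K1/[H⁺] + K1K2/[H⁺]²) = 1/(1 + 10^+2.17 + 10^+1.21) = 0.006056
DIC = [CO2*]/α₀ = 2.871×10^-5 / 0.006056 = 4.741 mmol/kg
[CO3²⁻] = α₂·DIC; α₂ = 0.09821, so [CO3²⁻] = 0.09821 × 4.741 = 0.466 mmol/kg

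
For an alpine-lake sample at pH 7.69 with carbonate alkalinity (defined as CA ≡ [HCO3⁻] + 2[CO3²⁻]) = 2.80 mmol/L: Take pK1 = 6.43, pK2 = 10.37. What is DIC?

DIC = 2.95 mmol/L

CA = [HCO3⁻] + 2[CO3²⁻] = (α₁ + 2α₂)·DIC
At pH 7.69: [H⁺]/K1 = 10^-1.26 = 0.054954, K2/[H⁺] = 10^-2.68 = 0.0020893
α₁ = 1/(1 + 0.054954 + 0.0020893) = 1/1.0570 = 0.9460; α₂ = α₁·K2/[H⁺] = 0.001977
α₁ + 2α₂ = 0.9500
DIC = CA / (α₁ + 2α₂) = 2.80 / 0.9500 = 2.95 mmol/L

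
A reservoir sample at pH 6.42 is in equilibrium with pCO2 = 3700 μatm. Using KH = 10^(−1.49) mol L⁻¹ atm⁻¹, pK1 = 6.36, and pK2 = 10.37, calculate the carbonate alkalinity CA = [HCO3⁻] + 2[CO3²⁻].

CA = 0.137 mmol/L

[CO2*] = KH · pCO2 = 10^(−1.49) × 3700×10^-6 = 1.197×10^-4 mol/L
α₀ = 1/(1 + K1/[H⁺] + K1K2/[H⁺]²) = 1/(1 + 10^+0.06 + 10^-3.89) = 0.4655
DIC = [CO2*]/α₀ = 1.197×10^-4 / 0.4655 = 0.2572 mmol/L
CA = (α₁ + 2α₂)·DIC = (0.5345 + 2×5.997×10^-5) × 0.2572 = 0.137 mmol/L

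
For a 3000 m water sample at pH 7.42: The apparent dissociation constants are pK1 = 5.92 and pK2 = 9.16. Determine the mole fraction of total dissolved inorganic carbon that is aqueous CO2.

α₀ = 0.0301

α₀ = 1 / (1 + K1/[H⁺] + K1K2/[H⁺]²) = 1 / (1 + 10^+1.50 + 10^-0.24)
   = 1 / (1 + 31.623 + 0.57544) = 1/33.198 = 0.03012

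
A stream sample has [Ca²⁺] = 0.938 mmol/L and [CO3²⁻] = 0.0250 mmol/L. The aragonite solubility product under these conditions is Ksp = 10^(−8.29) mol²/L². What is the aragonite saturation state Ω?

Ω = 4.57

Ksp = 10^(−8.29) = 5.129×10^-9
Ω = [Ca²⁺][CO3²⁻]/Ksp = (0.938×10^-3)(0.0250×10^-3) / 5.129×10^-9 = 4.57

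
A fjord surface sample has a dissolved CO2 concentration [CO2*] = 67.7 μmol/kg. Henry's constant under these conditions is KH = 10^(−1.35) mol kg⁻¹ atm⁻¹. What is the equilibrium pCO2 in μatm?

KH = 10^(−1.35) = 4.467×10^-2 mol kg⁻¹ atm⁻¹
pCO2 = [CO2*]/KH = 67.7×10^-6 / 4.467×10^-2 = 1.52×10^-3 atm = 1520 μatm

pCO2 = 1520 μatm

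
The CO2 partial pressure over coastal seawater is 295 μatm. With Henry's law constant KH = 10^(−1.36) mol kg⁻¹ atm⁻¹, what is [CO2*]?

[CO2*] = 12.9 μmol/kg

KH = 10^(−1.36) = 4.365×10^-2 mol kg⁻¹ atm⁻¹
[CO2*] = KH · pCO2 = 4.365×10^-2 × 295×10^-6 atm = 1.29×10^-5 mol/kg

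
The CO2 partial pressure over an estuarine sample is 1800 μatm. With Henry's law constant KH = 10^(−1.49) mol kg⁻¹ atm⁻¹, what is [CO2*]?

KH = 10^(−1.49) = 3.236×10^-2 mol kg⁻¹ atm⁻¹
[CO2*] = KH · pCO2 = 3.236×10^-2 × 1800×10^-6 atm = 5.82×10^-5 mol/kg

[CO2*] = 58.2 μmol/kg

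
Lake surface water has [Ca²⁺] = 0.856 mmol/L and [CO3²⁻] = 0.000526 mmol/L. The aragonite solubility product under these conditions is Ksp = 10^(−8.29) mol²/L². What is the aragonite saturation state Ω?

Ksp = 10^(−8.29) = 5.129×10^-9
Ω = [Ca²⁺][CO3²⁻]/Ksp = (0.856×10^-3)(0.000526×10^-3) / 5.129×10^-9 = 0.0878

Ω = 0.0878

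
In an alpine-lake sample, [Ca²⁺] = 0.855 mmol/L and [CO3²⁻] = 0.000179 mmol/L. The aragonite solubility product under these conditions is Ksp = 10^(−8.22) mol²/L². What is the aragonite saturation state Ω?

Ω = 0.0254

Ksp = 10^(−8.22) = 6.026×10^-9
Ω = [Ca²⁺][CO3²⁻]/Ksp = (0.855×10^-3)(0.000179×10^-3) / 6.026×10^-9 = 0.0254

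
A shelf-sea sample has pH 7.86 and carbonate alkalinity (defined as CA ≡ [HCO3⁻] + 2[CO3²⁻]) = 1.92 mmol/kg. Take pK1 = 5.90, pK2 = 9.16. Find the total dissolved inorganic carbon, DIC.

CA = [HCO3⁻] + 2[CO3²⁻] = (α₁ + 2α₂)·DIC
At pH 7.86: [H⁺]/K1 = 10^-1.96 = 0.010965, K2/[H⁺] = 10^-1.30 = 0.050119
α₁ = 1/(1 + 0.010965 + 0.050119) = 1/1.0611 = 0.9424; α₂ = α₁·K2/[H⁺] = 0.04723
α₁ + 2α₂ = 1.0369
DIC = CA / (α₁ + 2α₂) = 1.92 / 1.0369 = 1.85 mmol/kg

DIC = 1.85 mmol/kg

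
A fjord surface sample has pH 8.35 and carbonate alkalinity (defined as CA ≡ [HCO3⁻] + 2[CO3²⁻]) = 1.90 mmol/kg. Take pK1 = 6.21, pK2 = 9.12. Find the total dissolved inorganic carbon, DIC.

DIC = 1.67 mmol/kg

CA = [HCO3⁻] + 2[CO3²⁻] = (α₁ + 2α₂)·DIC
At pH 8.35: [H⁺]/K1 = 10^-2.14 = 0.0072444, K2/[H⁺] = 10^-0.77 = 0.16982
α₁ = 1/(1 + 0.0072444 + 0.16982) = 1/1.1771 = 0.8496; α₂ = α₁·K2/[H⁺] = 0.1443
α₁ + 2α₂ = 1.1381
DIC = CA / (α₁ + 2α₂) = 1.90 / 1.1381 = 1.67 mmol/kg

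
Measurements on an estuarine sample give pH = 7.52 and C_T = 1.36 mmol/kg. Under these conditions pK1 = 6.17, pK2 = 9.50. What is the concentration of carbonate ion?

[CO3²⁻] = 13.5 μmol/kg

α₂ = 1 / (1 + [H⁺]/K2 + [H⁺]²/(K1K2)) = 1 / (1 + 10^+1.98 + 10^+0.63)
   = 1 / (1 + 95.499 + 4.2658) = 1/100.77 = 0.009924
[CO3²⁻] = α₂ × DIC = 0.009924 × 1.36 = 0.0135 mmol/kg = 13.5 μmol/kg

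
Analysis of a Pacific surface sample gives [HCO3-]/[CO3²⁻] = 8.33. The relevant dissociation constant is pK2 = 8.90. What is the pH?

From K2 = [H⁺][CO3²⁻]/[HCO3-]:  pH = pK2 − log₁₀([HCO3-]/[CO3²⁻])
log₁₀(8.33) = +0.921
pH = 8.90 − (+0.921) = 7.98

pH = 7.98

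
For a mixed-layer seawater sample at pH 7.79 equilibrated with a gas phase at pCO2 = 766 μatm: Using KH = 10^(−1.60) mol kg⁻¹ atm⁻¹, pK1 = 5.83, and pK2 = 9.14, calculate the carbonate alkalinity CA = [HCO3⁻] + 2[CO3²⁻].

CA = 1.91 mmol/kg

[CO2*] = KH · pCO2 = 10^(−1.60) × 766×10^-6 = 1.924×10^-5 mol/kg
α₀ = 1/(1 + K1/[H⁺] + K1K2/[H⁺]²) = 1/(1 + 10^+1.96 + 10^+0.61) = 0.01039
DIC = [CO2*]/α₀ = 1.924×10^-5 / 0.01039 = 1.852 mmol/kg
CA = (α₁ + 2α₂)·DIC = (0.9473 + 2×0.04231) × 1.852 = 1.91 mmol/kg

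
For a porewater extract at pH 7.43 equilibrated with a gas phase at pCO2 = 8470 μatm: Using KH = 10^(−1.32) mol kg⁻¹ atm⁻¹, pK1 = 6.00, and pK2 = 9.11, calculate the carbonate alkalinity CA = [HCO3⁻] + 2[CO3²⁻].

CA = 11.4 mmol/kg

[CO2*] = KH · pCO2 = 10^(−1.32) × 8470×10^-6 = 4.054×10^-4 mol/kg
α₀ = 1/(1 + K1/[H⁺] + K1K2/[H⁺]²) = 1/(1 + 10^+1.43 + 10^-0.25) = 0.03512
DIC = [CO2*]/α₀ = 4.054×10^-4 / 0.03512 = 11.54 mmol/kg
CA = (α₁ + 2α₂)·DIC = (0.9451 + 2×0.01975) × 11.54 = 11.4 mmol/kg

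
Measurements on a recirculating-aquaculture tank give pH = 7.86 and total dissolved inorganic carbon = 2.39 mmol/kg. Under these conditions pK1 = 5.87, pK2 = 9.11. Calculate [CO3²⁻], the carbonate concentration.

[CO3²⁻] = 0.126 mmol/kg

α₂ = 1 / (1 + [H⁺]/K2 + [H⁺]²/(K1K2)) = 1 / (1 + 10^+1.25 + 10^-0.74)
   = 1 / (1 + 17.783 + 0.18197) = 1/18.965 = 0.05273
[CO3²⁻] = α₂ × DIC = 0.05273 × 2.39 = 0.126 mmol/kg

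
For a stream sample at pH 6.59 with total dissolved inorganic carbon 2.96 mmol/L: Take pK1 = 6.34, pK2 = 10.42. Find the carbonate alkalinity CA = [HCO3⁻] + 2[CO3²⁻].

CA = 1.89 mmol/L

CA = [HCO3⁻] + 2[CO3²⁻] = (α₁ + 2α₂)·DIC
At pH 6.59: [H⁺]/K1 = 10^-0.25 = 0.56234, K2/[H⁺] = 10^-3.83 = 0.00014791
α₁ = 1/(1 + 0.56234 + 0.00014791) = 1/1.5625 = 0.6400; α₂ = α₁·K2/[H⁺] = 9.466×10^-5
α₁ + 2α₂ = 0.6402
CA = 0.6402 × 2.96 = 1.89 mmol/L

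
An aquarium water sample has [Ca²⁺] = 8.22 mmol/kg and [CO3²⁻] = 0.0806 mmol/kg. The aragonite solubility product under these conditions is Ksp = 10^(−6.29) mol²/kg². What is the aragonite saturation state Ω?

Ksp = 10^(−6.29) = 5.129×10^-7
Ω = [Ca²⁺][CO3²⁻]/Ksp = (8.22×10^-3)(0.0806×10^-3) / 5.129×10^-7 = 1.29

Ω = 1.29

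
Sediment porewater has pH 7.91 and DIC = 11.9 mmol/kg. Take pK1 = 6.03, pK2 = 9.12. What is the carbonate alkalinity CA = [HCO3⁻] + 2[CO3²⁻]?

CA = [HCO3⁻] + 2[CO3²⁻] = (α₁ + 2α₂)·DIC
At pH 7.91: [H⁺]/K1 = 10^-1.88 = 0.013183, K2/[H⁺] = 10^-1.21 = 0.061660
α₁ = 1/(1 + 0.013183 + 0.061660) = 1/1.0748 = 0.9304; α₂ = α₁·K2/[H⁺] = 0.05737
α₁ + 2α₂ = 1.0451
CA = 1.0451 × 11.9 = 12.4 mmol/kg

CA = 12.4 mmol/kg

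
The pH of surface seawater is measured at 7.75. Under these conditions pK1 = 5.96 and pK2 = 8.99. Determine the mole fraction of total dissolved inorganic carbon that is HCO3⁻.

α₁ = 1 / (1 + [H⁺]/K1 + K2/[H⁺]) = 1 / (1 + 10^-1.79 + 10^-1.24)
   = 1 / (1 + 0.016218 + 0.057544) = 1/1.0738 = 0.9313

α₁ = 0.931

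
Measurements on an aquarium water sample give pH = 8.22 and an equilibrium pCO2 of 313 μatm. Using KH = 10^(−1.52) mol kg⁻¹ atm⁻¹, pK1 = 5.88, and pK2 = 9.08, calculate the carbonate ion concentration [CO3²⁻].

[CO3²⁻] = 0.285 mmol/kg

[CO2*] = KH · pCO2 = 10^(−1.52) × 313×10^-6 = 9.452×10^-6 mol/kg
α₀ = 1/(1 + K1/[H⁺] + K1K2/[H⁺]²) = 1/(1 + 10^+2.34 + 10^+1.48) = 0.004000
DIC = [CO2*]/α₀ = 9.452×10^-6 / 0.004000 = 2.363 mmol/kg
[CO3²⁻] = α₂·DIC; α₂ = 0.1208, so [CO3²⁻] = 0.1208 × 2.363 = 0.285 mmol/kg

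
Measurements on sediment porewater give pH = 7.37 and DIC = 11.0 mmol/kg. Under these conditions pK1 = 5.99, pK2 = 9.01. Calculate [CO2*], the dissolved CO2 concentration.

[CO2*] = 0.431 mmol/kg

α₀ = 1 / (1 + K1/[H⁺] + K1K2/[H⁺]²) = 1 / (1 + 10^+1.38 + 10^-0.26)
   = 1 / (1 + 23.988 + 0.54954) = 1/25.538 = 0.03916
[CO2*] = α₀ × DIC = 0.03916 × 11.0 = 0.431 mmol/kg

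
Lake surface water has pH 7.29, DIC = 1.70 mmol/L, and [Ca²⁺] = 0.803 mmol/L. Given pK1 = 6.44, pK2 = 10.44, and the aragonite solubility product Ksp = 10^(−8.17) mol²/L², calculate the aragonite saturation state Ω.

α₂ = 1 / (1 + [H⁺]/K2 + [H⁺]²/(K1K2)) = 1 / (1 + 10^+3.15 + 10^+2.30)
   = 1 / (1 + 1412.5 + 199.53) = 1/1613.1 = 0.0006199
[CO3²⁻] = α₂ × DIC = 0.0006199 × 1.70 = 0.001054 mmol/L = 1.054 μmol/L
Ksp = 10^(−8.17) = 6.761×10^-9
Ω = [Ca²⁺][CO3²⁻]/Ksp = (0.803×10^-3)(1.054×10^-6) / 6.761×10^-9 = 0.125

Ω = 0.125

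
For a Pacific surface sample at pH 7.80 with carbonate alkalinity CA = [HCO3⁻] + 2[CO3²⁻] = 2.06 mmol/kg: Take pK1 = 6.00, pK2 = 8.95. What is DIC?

DIC = 1.96 mmol/kg

CA = [HCO3⁻] + 2[CO3²⁻] = (α₁ + 2α₂)·DIC
At pH 7.80: [H⁺]/K1 = 10^-1.80 = 0.015849, K2/[H⁺] = 10^-1.15 = 0.070795
α₁ = 1/(1 + 0.015849 + 0.070795) = 1/1.0866 = 0.9203; α₂ = α₁·K2/[H⁺] = 0.06515
α₁ + 2α₂ = 1.0506
DIC = CA / (α₁ + 2α₂) = 2.06 / 1.0506 = 1.96 mmol/kg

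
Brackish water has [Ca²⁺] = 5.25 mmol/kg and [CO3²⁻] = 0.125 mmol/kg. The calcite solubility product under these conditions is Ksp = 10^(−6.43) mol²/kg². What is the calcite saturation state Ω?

Ω = 1.77

Ksp = 10^(−6.43) = 3.715×10^-7
Ω = [Ca²⁺][CO3²⁻]/Ksp = (5.25×10^-3)(0.125×10^-3) / 3.715×10^-7 = 1.77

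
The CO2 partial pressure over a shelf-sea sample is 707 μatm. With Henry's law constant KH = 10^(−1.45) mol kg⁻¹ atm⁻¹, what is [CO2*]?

KH = 10^(−1.45) = 3.548×10^-2 mol kg⁻¹ atm⁻¹
[CO2*] = KH · pCO2 = 3.548×10^-2 × 707×10^-6 atm = 2.51×10^-5 mol/kg

[CO2*] = 25.1 μmol/kg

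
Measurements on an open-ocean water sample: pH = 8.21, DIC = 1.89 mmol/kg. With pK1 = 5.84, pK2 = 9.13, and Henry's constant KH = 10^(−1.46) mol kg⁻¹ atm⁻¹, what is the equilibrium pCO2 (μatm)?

pCO2 = 207 μatm

α₀ = 1 / (1 + K1/[H⁺] + K1K2/[H⁺]²) = 1 / (1 + 10^+2.37 + 10^+1.45)
   = 1 / (1 + 234.42 + 28.184) = 1/263.61 = 0.003794
[CO2*] = α₀ × DIC = 0.003794 × 1.89 = 0.007170 mmol/kg = 7.170 μmol/kg
pCO2 = [CO2*]/KH = 7.170×10^-6 / 3.467×10^-2 = 207 μatm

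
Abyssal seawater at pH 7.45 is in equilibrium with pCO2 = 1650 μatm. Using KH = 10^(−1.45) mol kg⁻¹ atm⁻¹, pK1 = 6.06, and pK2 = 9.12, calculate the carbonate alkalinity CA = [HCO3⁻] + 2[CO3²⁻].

CA = 1.50 mmol/kg

[CO2*] = KH · pCO2 = 10^(−1.45) × 1650×10^-6 = 5.854×10^-5 mol/kg
α₀ = 1/(1 + K1/[H⁺] + K1K2/[H⁺]²) = 1/(1 + 10^+1.39 + 10^-0.28) = 0.03836
DIC = [CO2*]/α₀ = 5.854×10^-5 / 0.03836 = 1.526 mmol/kg
CA = (α₁ + 2α₂)·DIC = (0.9415 + 2×0.02013) × 1.526 = 1.50 mmol/kg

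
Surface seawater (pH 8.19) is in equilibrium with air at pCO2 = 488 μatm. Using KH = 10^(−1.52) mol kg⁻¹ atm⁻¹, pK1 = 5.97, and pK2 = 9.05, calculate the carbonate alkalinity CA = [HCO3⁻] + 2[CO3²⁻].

[CO2*] = KH · pCO2 = 10^(−1.52) × 488×10^-6 = 1.474×10^-5 mol/kg
α₀ = 1/(1 + K1/[H⁺] + K1K2/[H⁺]²) = 1/(1 + 10^+2.22 + 10^+1.36) = 0.005267
DIC = [CO2*]/α₀ = 1.474×10^-5 / 0.005267 = 2.798 mmol/kg
CA = (α₁ + 2α₂)·DIC = (0.8741 + 2×0.1207) × 2.798 = 3.12 mmol/kg

CA = 3.12 mmol/kg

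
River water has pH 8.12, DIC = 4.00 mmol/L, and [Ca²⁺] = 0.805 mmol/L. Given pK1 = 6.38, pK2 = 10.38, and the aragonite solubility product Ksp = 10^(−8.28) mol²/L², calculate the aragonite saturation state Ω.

Ω = 3.29

α₂ = 1 / (1 + [H⁺]/K2 + [H⁺]²/(K1K2)) = 1 / (1 + 10^+2.26 + 10^+0.52)
   = 1 / (1 + 181.97 + 3.3113) = 1/186.28 = 0.005368
[CO3²⁻] = α₂ × DIC = 0.005368 × 4.00 = 0.02147 mmol/L
Ksp = 10^(−8.28) = 5.248×10^-9
Ω = [Ca²⁺][CO3²⁻]/Ksp = (0.805×10^-3)(2.147×10^-5) / 5.248×10^-9 = 3.29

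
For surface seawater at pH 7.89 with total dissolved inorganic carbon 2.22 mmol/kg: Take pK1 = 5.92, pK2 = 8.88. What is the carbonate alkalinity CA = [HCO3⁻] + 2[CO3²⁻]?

CA = [HCO3⁻] + 2[CO3²⁻] = (α₁ + 2α₂)·DIC
At pH 7.89: [H⁺]/K1 = 10^-1.97 = 0.010715, K2/[H⁺] = 10^-0.99 = 0.10233
α₁ = 1/(1 + 0.010715 + 0.10233) = 1/1.1130 = 0.8984; α₂ = α₁·K2/[H⁺] = 0.09194
α₁ + 2α₂ = 1.0823
CA = 1.0823 × 2.22 = 2.40 mmol/kg

CA = 2.40 mmol/kg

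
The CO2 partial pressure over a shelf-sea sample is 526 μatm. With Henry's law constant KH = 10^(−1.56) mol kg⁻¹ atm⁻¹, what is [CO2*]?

KH = 10^(−1.56) = 2.754×10^-2 mol kg⁻¹ atm⁻¹
[CO2*] = KH · pCO2 = 2.754×10^-2 × 526×10^-6 atm = 1.45×10^-5 mol/kg

[CO2*] = 14.5 μmol/kg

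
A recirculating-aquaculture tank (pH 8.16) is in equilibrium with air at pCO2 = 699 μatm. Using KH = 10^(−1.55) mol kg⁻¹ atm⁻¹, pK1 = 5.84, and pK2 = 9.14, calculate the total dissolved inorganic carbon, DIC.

[CO2*] = KH · pCO2 = 10^(−1.55) × 699×10^-6 = 1.970×10^-5 mol/kg
α₀ = 1/(1 + K1/[H⁺] + K1K2/[H⁺]²) = 1/(1 + 10^+2.32 + 10^+1.34) = 0.004314
DIC = [CO2*]/α₀ = 1.970×10^-5 / 0.004314 = 4.57 mmol/kg

DIC = 4.57 mmol/kg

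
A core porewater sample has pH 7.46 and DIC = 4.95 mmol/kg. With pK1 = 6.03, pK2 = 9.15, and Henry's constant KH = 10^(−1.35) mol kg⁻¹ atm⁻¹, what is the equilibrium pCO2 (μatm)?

α₀ = 1 / (1 + K1/[H⁺] + K1K2/[H⁺]²) = 1 / (1 + 10^+1.43 + 10^-0.26)
   = 1 / (1 + 26.915 + 0.54954) = 1/28.465 = 0.03513
[CO2*] = α₀ × DIC = 0.03513 × 4.95 = 0.1739 mmol/kg
pCO2 = [CO2*]/KH = 1.739×10^-4 / 4.467×10^-2 = 3890 μatm

pCO2 = 3890 μatm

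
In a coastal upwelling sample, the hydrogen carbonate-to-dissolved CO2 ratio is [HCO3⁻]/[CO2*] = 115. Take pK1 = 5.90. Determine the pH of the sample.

pH = 7.96

From K1 = [H⁺][HCO3⁻]/[CO2*]:  pH = pK1 + log₁₀([HCO3⁻]/[CO2*])
log₁₀(115) = +2.061
pH = 5.90 + (+2.061) = 7.96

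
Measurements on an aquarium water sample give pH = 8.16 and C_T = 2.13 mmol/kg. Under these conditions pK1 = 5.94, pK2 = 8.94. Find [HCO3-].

[HCO3⁻] = 1.82 mmol/kg

α₁ = 1 / (1 + [H⁺]/K1 + K2/[H⁺]) = 1 / (1 + 10^-2.22 + 10^-0.78)
   = 1 / (1 + 0.0060256 + 0.16596) = 1/1.1720 = 0.8533
[HCO3⁻] = α₁ × DIC = 0.8533 × 2.13 = 1.82 mmol/kg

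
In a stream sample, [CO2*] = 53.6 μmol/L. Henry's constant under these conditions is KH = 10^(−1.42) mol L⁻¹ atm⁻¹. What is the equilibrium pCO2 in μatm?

pCO2 = 1410 μatm

KH = 10^(−1.42) = 3.802×10^-2 mol L⁻¹ atm⁻¹
pCO2 = [CO2*]/KH = 53.6×10^-6 / 3.802×10^-2 = 1.41×10^-3 atm = 1410 μatm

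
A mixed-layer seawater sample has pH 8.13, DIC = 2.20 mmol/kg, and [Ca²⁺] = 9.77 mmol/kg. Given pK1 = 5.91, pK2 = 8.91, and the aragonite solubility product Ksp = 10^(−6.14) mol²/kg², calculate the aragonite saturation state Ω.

Ω = 4.20

α₂ = 1 / (1 + [H⁺]/K2 + [H⁺]²/(K1K2)) = 1 / (1 + 10^+0.78 + 10^-1.44)
   = 1 / (1 + 6.0256 + 0.036308) = 1/7.0619 = 0.1416
[CO3²⁻] = α₂ × DIC = 0.1416 × 2.20 = 0.3115 mmol/kg
Ksp = 10^(−6.14) = 7.244×10^-7
Ω = [Ca²⁺][CO3²⁻]/Ksp = (9.77×10^-3)(3.115×10^-4) / 7.244×10^-7 = 4.20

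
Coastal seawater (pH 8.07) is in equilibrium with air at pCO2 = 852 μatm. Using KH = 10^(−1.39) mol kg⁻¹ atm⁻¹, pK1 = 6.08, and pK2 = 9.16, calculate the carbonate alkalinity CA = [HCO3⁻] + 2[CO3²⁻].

CA = 3.94 mmol/kg

[CO2*] = KH · pCO2 = 10^(−1.39) × 852×10^-6 = 3.471×10^-5 mol/kg
α₀ = 1/(1 + K1/[H⁺] + K1K2/[H⁺]²) = 1/(1 + 10^+1.99 + 10^+0.90) = 0.009375
DIC = [CO2*]/α₀ = 3.471×10^-5 / 0.009375 = 3.702 mmol/kg
CA = (α₁ + 2α₂)·DIC = (0.9162 + 2×0.07447) × 3.702 = 3.94 mmol/kg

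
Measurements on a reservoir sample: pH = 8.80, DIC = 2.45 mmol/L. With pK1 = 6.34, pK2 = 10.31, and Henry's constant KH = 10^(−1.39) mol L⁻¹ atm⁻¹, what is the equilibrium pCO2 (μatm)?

α₀ = 1 / (1 + K1/[H⁺] + K1K2/[H⁺]²) = 1 / (1 + 10^+2.46 + 10^+0.95)
   = 1 / (1 + 288.40 + 8.9125) = 1/298.32 = 0.003352
[CO2*] = α₀ × DIC = 0.003352 × 2.45 = 0.008213 mmol/L = 8.213 μmol/L
pCO2 = [CO2*]/KH = 8.213×10^-6 / 4.074×10^-2 = 202 μatm

pCO2 = 202 μatm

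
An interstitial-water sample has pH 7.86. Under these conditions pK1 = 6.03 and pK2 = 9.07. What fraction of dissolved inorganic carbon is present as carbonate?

α₂ = 1 / (1 + [H⁺]/K2 + [H⁺]²/(K1K2)) = 1 / (1 + 10^+1.21 + 10^-0.62)
   = 1 / (1 + 16.218 + 0.23988) = 1/17.458 = 0.05728

α₂ = 0.0573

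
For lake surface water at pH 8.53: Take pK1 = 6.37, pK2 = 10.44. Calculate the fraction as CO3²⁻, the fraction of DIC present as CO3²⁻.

α₂ = 1 / (1 + [H⁺]/K2 + [H⁺]²/(K1K2)) = 1 / (1 + 10^+1.91 + 10^-0.25)
   = 1 / (1 + 81.283 + 0.56234) = 1/82.845 = 0.01207

α₂ = 0.0121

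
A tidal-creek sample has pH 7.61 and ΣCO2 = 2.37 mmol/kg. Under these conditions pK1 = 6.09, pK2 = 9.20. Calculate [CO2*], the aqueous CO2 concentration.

α₀ = 1 / (1 + K1/[H⁺] + K1K2/[H⁺]²) = 1 / (1 + 10^+1.52 + 10^-0.07)
   = 1 / (1 + 33.113 + 0.85114) = 1/34.964 = 0.02860
[CO2*] = α₀ × DIC = 0.02860 × 2.37 = 0.0678 mmol/kg

[CO2*] = 0.0678 mmol/kg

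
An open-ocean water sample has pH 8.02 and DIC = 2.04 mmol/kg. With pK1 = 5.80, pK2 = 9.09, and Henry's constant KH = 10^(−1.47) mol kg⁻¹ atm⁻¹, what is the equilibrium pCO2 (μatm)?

α₀ = 1 / (1 + K1/[H⁺] + K1K2/[H⁺]²) = 1 / (1 + 10^+2.22 + 10^+1.15)
   = 1 / (1 + 165.96 + 14.125) = 1/181.08 = 0.005522
[CO2*] = α₀ × DIC = 0.005522 × 2.04 = 0.01127 mmol/kg = 11.27 μmol/kg
pCO2 = [CO2*]/KH = 1.127×10^-5 / 3.388×10^-2 = 332 μatm

pCO2 = 332 μatm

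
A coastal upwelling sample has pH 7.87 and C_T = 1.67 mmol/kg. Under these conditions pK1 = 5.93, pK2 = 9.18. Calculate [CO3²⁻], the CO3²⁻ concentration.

[CO3²⁻] = 0.0771 mmol/kg

α₂ = 1 / (1 + [H⁺]/K2 + [H⁺]²/(K1K2)) = 1 / (1 + 10^+1.31 + 10^-0.63)
   = 1 / (1 + 20.417 + 0.23442) = 1/21.652 = 0.04619
[CO3²⁻] = α₂ × DIC = 0.04619 × 1.67 = 0.0771 mmol/kg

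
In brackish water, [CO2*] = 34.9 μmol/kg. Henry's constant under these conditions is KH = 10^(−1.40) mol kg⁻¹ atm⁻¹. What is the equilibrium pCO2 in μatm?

pCO2 = 877 μatm

KH = 10^(−1.40) = 3.981×10^-2 mol kg⁻¹ atm⁻¹
pCO2 = [CO2*]/KH = 34.9×10^-6 / 3.981×10^-2 = 8.77×10^-4 atm = 877 μatm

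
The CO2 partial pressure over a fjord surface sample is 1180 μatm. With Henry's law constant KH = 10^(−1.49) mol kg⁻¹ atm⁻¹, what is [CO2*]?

[CO2*] = 38.2 μmol/kg

KH = 10^(−1.49) = 3.236×10^-2 mol kg⁻¹ atm⁻¹
[CO2*] = KH · pCO2 = 3.236×10^-2 × 1180×10^-6 atm = 3.82×10^-5 mol/kg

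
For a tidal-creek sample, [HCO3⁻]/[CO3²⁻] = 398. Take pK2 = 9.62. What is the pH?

pH = 7.02

From K2 = [H⁺][CO3²⁻]/[HCO3⁻]:  pH = pK2 − log₁₀([HCO3⁻]/[CO3²⁻])
log₁₀(398) = +2.600
pH = 9.62 − (+2.600) = 7.02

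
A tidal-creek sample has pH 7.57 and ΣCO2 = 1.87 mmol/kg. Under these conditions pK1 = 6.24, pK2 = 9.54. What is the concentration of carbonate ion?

α₂ = 1 / (1 + [H⁺]/K2 + [H⁺]²/(K1K2)) = 1 / (1 + 10^+1.97 + 10^+0.64)
   = 1 / (1 + 93.325 + 4.3652) = 1/98.691 = 0.01013
[CO3²⁻] = α₂ × DIC = 0.01013 × 1.87 = 0.0189 mmol/kg = 18.9 μmol/kg

[CO3²⁻] = 18.9 μmol/kg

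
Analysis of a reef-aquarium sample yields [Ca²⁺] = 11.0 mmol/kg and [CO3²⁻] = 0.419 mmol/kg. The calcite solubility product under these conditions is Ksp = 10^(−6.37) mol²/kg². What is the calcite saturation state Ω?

Ω = 10.8

Ksp = 10^(−6.37) = 4.266×10^-7
Ω = [Ca²⁺][CO3²⁻]/Ksp = (11.0×10^-3)(0.419×10^-3) / 4.266×10^-7 = 10.8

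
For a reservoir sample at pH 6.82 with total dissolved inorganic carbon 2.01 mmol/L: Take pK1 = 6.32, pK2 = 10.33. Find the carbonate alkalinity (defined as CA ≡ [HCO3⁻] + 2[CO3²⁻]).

CA = [HCO3⁻] + 2[CO3²⁻] = (α₁ + 2α₂)·DIC
At pH 6.82: [H⁺]/K1 = 10^-0.50 = 0.31623, K2/[H⁺] = 10^-3.51 = 0.00030903
α₁ = 1/(1 + 0.31623 + 0.00030903) = 1/1.3165 = 0.7596; α₂ = α₁·K2/[H⁺] = 0.0002347
α₁ + 2α₂ = 0.7600
CA = 0.7600 × 2.01 = 1.53 mmol/L

CA = 1.53 mmol/L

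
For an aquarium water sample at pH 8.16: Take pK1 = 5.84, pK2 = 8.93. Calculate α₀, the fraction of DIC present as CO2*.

α₀ = 1 / (1 + K1/[H⁺] + K1K2/[H⁺]²) = 1 / (1 + 10^+2.32 + 10^+1.55)
   = 1 / (1 + 208.93 + 35.481) = 1/245.41 = 0.004075

α₀ = 0.00407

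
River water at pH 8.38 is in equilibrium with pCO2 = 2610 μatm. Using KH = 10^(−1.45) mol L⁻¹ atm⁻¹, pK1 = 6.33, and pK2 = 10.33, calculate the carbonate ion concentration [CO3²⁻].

[CO3²⁻] = 0.117 mmol/L

[CO2*] = KH · pCO2 = 10^(−1.45) × 2610×10^-6 = 9.261×10^-5 mol/L
α₀ = 1/(1 + K1/[H⁺] + K1K2/[H⁺]²) = 1/(1 + 10^+2.05 + 10^+0.10) = 0.008737
DIC = [CO2*]/α₀ = 9.261×10^-5 / 0.008737 = 10.60 mmol/L
[CO3²⁻] = α₂·DIC; α₂ = 0.01100, so [CO3²⁻] = 0.01100 × 10.60 = 0.117 mmol/L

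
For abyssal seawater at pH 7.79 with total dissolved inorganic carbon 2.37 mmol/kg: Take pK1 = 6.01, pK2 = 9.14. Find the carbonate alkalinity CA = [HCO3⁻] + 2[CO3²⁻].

CA = 2.43 mmol/kg

CA = [HCO3⁻] + 2[CO3²⁻] = (α₁ + 2α₂)·DIC
At pH 7.79: [H⁺]/K1 = 10^-1.78 = 0.016596, K2/[H⁺] = 10^-1.35 = 0.044668
α₁ = 1/(1 + 0.016596 + 0.044668) = 1/1.0613 = 0.9423; α₂ = α₁·K2/[H⁺] = 0.04209
α₁ + 2α₂ = 1.0265
CA = 1.0265 × 2.37 = 2.43 mmol/kg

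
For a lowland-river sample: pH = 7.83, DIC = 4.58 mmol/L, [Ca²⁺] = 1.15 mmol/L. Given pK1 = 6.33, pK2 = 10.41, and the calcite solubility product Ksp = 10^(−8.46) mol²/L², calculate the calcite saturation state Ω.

α₂ = 1 / (1 + [H⁺]/K2 + [H⁺]²/(K1K2)) = 1 / (1 + 10^+2.58 + 10^+1.08)
   = 1 / (1 + 380.19 + 12.023) = 1/393.21 = 0.002543
[CO3²⁻] = α₂ × DIC = 0.002543 × 4.58 = 0.01165 mmol/L = 11.65 μmol/L
Ksp = 10^(−8.46) = 3.467×10^-9
Ω = [Ca²⁺][CO3²⁻]/Ksp = (1.15×10^-3)(1.165×10^-5) / 3.467×10^-9 = 3.86

Ω = 3.86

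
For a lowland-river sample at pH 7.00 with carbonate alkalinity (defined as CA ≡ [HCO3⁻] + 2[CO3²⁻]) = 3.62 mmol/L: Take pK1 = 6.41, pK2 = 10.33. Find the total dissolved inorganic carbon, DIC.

CA = [HCO3⁻] + 2[CO3²⁻] = (α₁ + 2α₂)·DIC
At pH 7.00: [H⁺]/K1 = 10^-0.59 = 0.25704, K2/[H⁺] = 10^-3.33 = 0.00046774
α₁ = 1/(1 + 0.25704 + 0.00046774) = 1/1.2575 = 0.7952; α₂ = α₁·K2/[H⁺] = 0.0003720
α₁ + 2α₂ = 0.7960
DIC = CA / (α₁ + 2α₂) = 3.62 / 0.7960 = 4.55 mmol/L

DIC = 4.55 mmol/L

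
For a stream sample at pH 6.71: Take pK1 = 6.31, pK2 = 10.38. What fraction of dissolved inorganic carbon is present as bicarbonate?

α₁ = 0.715

α₁ = 1 / (1 + [H⁺]/K1 + K2/[H⁺]) = 1 / (1 + 10^-0.40 + 10^-3.67)
   = 1 / (1 + 0.39811 + 0.00021380) = 1/1.3983 = 0.7151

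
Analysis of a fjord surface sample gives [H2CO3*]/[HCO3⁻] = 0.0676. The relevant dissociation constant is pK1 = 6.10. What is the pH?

From K1 = [H⁺][HCO3⁻]/[H2CO3*]:  pH = pK1 − log₁₀([H2CO3*]/[HCO3⁻])
log₁₀(0.0676) = -1.170
pH = 6.10 − (-1.170) = 7.27

pH = 7.27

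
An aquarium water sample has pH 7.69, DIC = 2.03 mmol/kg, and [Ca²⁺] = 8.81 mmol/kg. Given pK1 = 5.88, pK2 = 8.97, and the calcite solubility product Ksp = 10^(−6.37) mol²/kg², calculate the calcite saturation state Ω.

α₂ = 1 / (1 + [H⁺]/K2 + [H⁺]²/(K1K2)) = 1 / (1 + 10^+1.28 + 10^-0.53)
   = 1 / (1 + 19.055 + 0.29512) = 1/20.350 = 0.04914
[CO3²⁻] = α₂ × DIC = 0.04914 × 2.03 = 0.09976 mmol/kg
Ksp = 10^(−6.37) = 4.266×10^-7
Ω = [Ca²⁺][CO3²⁻]/Ksp = (8.81×10^-3)(9.976×10^-5) / 4.266×10^-7 = 2.06

Ω = 2.06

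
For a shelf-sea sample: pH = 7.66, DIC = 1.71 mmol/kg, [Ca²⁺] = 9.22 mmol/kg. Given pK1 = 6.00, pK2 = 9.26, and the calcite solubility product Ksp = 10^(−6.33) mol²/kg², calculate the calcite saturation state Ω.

Ω = 0.809

α₂ = 1 / (1 + [H⁺]/K2 + [H⁺]²/(K1K2)) = 1 / (1 + 10^+1.60 + 10^-0.06)
   = 1 / (1 + 39.811 + 0.87096) = 1/41.682 = 0.02399
[CO3²⁻] = α₂ × DIC = 0.02399 × 1.71 = 0.04103 mmol/kg
Ksp = 10^(−6.33) = 4.677×10^-7
Ω = [Ca²⁺][CO3²⁻]/Ksp = (9.22×10^-3)(4.103×10^-5) / 4.677×10^-7 = 0.809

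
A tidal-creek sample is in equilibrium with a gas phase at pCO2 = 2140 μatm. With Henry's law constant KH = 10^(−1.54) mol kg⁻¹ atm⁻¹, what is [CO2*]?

KH = 10^(−1.54) = 2.884×10^-2 mol kg⁻¹ atm⁻¹
[CO2*] = KH · pCO2 = 2.884×10^-2 × 2140×10^-6 atm = 6.17×10^-5 mol/kg

[CO2*] = 61.7 μmol/kg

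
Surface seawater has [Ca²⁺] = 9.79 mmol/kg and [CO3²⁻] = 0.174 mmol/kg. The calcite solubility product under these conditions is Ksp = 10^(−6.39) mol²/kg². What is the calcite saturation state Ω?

Ksp = 10^(−6.39) = 4.074×10^-7
Ω = [Ca²⁺][CO3²⁻]/Ksp = (9.79×10^-3)(0.174×10^-3) / 4.074×10^-7 = 4.18

Ω = 4.18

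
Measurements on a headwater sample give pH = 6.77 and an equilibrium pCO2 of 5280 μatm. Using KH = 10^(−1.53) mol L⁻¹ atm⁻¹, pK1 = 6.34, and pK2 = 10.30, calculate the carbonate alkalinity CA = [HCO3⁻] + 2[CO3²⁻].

CA = 0.420 mmol/L

[CO2*] = KH · pCO2 = 10^(−1.53) × 5280×10^-6 = 1.558×10^-4 mol/L
α₀ = 1/(1 + K1/[H⁺] + K1K2/[H⁺]²) = 1/(1 + 10^+0.43 + 10^-3.10) = 0.2708
DIC = [CO2*]/α₀ = 1.558×10^-4 / 0.2708 = 0.5754 mmol/L
CA = (α₁ + 2α₂)·DIC = (0.7290 + 2×0.0002151) × 0.5754 = 0.420 mmol/L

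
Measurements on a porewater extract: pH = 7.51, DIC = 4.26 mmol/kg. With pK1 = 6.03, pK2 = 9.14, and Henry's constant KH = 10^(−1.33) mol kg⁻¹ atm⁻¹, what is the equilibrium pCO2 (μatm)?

pCO2 = 2850 μatm

α₀ = 1 / (1 + K1/[H⁺] + K1K2/[H⁺]²) = 1 / (1 + 10^+1.48 + 10^-0.15)
   = 1 / (1 + 30.200 + 0.70795) = 1/31.907 = 0.03134
[CO2*] = α₀ × DIC = 0.03134 × 4.26 = 0.1335 mmol/kg
pCO2 = [CO2*]/KH = 1.335×10^-4 / 4.677×10^-2 = 2850 μatm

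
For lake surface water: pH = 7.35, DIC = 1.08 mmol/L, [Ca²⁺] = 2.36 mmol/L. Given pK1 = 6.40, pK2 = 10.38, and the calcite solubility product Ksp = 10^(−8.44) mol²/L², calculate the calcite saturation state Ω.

Ω = 0.589

α₂ = 1 / (1 + [H⁺]/K2 + [H⁺]²/(K1K2)) = 1 / (1 + 10^+3.03 + 10^+2.08)
   = 1 / (1 + 1071.5 + 120.23) = 1/1192.7 = 0.0008384
[CO3²⁻] = α₂ × DIC = 0.0008384 × 1.08 = 0.0009055 mmol/L = 0.9055 μmol/L
Ksp = 10^(−8.44) = 3.631×10^-9
Ω = [Ca²⁺][CO3²⁻]/Ksp = (2.36×10^-3)(9.055×10^-7) / 3.631×10^-9 = 0.589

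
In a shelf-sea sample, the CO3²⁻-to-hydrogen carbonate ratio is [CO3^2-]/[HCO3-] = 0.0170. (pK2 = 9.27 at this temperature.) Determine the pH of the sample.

pH = 7.50

From K2 = [H⁺][CO3^2-]/[HCO3-]:  pH = pK2 + log₁₀([CO3^2-]/[HCO3-])
log₁₀(0.0170) = -1.770
pH = 9.27 + (-1.770) = 7.50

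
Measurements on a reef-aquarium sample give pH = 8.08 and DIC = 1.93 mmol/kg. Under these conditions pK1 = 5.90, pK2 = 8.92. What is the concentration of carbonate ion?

[CO3²⁻] = 0.242 mmol/kg

α₂ = 1 / (1 + [H⁺]/K2 + [H⁺]²/(K1K2)) = 1 / (1 + 10^+0.84 + 10^-1.34)
   = 1 / (1 + 6.9183 + 0.045709) = 1/7.9640 = 0.1256
[CO3²⁻] = α₂ × DIC = 0.1256 × 1.93 = 0.242 mmol/kg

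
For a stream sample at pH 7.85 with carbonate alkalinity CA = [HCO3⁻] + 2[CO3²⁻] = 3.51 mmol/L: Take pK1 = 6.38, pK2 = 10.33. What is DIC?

DIC = 3.62 mmol/L

CA = [HCO3⁻] + 2[CO3²⁻] = (α₁ + 2α₂)·DIC
At pH 7.85: [H⁺]/K1 = 10^-1.47 = 0.033884, K2/[H⁺] = 10^-2.48 = 0.0033113
α₁ = 1/(1 + 0.033884 + 0.0033113) = 1/1.0372 = 0.9641; α₂ = α₁·K2/[H⁺] = 0.003193
α₁ + 2α₂ = 0.9705
DIC = CA / (α₁ + 2α₂) = 3.51 / 0.9705 = 3.62 mmol/L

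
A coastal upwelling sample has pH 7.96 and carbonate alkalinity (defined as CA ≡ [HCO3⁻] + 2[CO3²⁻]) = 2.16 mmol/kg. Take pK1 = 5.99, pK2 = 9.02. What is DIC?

DIC = 2.02 mmol/kg

CA = [HCO3⁻] + 2[CO3²⁻] = (α₁ + 2α₂)·DIC
At pH 7.96: [H⁺]/K1 = 10^-1.97 = 0.010715, K2/[H⁺] = 10^-1.06 = 0.087096
α₁ = 1/(1 + 0.010715 + 0.087096) = 1/1.0978 = 0.9109; α₂ = α₁·K2/[H⁺] = 0.07934
α₁ + 2α₂ = 1.0696
DIC = CA / (α₁ + 2α₂) = 2.16 / 1.0696 = 2.02 mmol/kg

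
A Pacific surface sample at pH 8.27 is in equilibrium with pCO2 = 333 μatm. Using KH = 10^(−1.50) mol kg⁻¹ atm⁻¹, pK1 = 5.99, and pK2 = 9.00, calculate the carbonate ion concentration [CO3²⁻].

[CO2*] = KH · pCO2 = 10^(−1.50) × 333×10^-6 = 1.053×10^-5 mol/kg
α₀ = 1/(1 + K1/[H⁺] + K1K2/[H⁺]²) = 1/(1 + 10^+2.28 + 10^+1.55) = 0.004405
DIC = [CO2*]/α₀ = 1.053×10^-5 / 0.004405 = 2.391 mmol/kg
[CO3²⁻] = α₂·DIC; α₂ = 0.1563, so [CO3²⁻] = 0.1563 × 2.391 = 0.374 mmol/kg

[CO3²⁻] = 0.374 mmol/kg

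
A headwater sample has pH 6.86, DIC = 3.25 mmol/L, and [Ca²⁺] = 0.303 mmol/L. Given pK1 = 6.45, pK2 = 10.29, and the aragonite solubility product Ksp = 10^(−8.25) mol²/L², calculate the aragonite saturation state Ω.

α₂ = 1 / (1 + [H⁺]/K2 + [H⁺]²/(K1K2)) = 1 / (1 + 10^+3.43 + 10^+3.02)
   = 1 / (1 + 2691.5 + 1047.1) = 1/3739.7 = 0.0002674
[CO3²⁻] = α₂ × DIC = 0.0002674 × 3.25 = 0.0008691 mmol/L = 0.8691 μmol/L
Ksp = 10^(−8.25) = 5.623×10^-9
Ω = [Ca²⁺][CO3²⁻]/Ksp = (0.303×10^-3)(8.691×10^-7) / 5.623×10^-9 = 0.0468

Ω = 0.0468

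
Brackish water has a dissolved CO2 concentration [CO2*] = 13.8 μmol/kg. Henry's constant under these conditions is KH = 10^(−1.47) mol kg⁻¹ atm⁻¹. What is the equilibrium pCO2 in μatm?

pCO2 = 407 μatm

KH = 10^(−1.47) = 3.388×10^-2 mol kg⁻¹ atm⁻¹
pCO2 = [CO2*]/KH = 13.8×10^-6 / 3.388×10^-2 = 4.07×10^-4 atm = 407 μatm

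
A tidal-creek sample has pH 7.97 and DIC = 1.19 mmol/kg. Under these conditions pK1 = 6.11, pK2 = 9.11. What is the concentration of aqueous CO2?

[CO2*] = 15.1 μmol/kg

α₀ = 1 / (1 + K1/[H⁺] + K1K2/[H⁺]²) = 1 / (1 + 10^+1.86 + 10^+0.72)
   = 1 / (1 + 72.444 + 5.2481) = 1/78.692 = 0.01271
[CO2*] = α₀ × DIC = 0.01271 × 1.19 = 0.0151 mmol/kg = 15.1 μmol/kg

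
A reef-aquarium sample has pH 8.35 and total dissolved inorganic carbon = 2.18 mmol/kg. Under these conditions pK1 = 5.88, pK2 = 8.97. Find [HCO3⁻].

α₁ = 1 / (1 + [H⁺]/K1 + K2/[H⁺]) = 1 / (1 + 10^-2.47 + 10^-0.62)
   = 1 / (1 + 0.0033884 + 0.23988) = 1/1.2433 = 0.8043
[HCO3⁻] = α₁ × DIC = 0.8043 × 2.18 = 1.75 mmol/kg

[HCO3⁻] = 1.75 mmol/kg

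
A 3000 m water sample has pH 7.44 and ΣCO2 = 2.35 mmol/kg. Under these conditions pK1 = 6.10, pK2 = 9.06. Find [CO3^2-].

[CO3²⁻] = 0.0527 mmol/kg

α₂ = 1 / (1 + [H⁺]/K2 + [H⁺]²/(K1K2)) = 1 / (1 + 10^+1.62 + 10^+0.28)
   = 1 / (1 + 41.687 + 1.9055) = 1/44.592 = 0.02243
[CO3²⁻] = α₂ × DIC = 0.02243 × 2.35 = 0.0527 mmol/kg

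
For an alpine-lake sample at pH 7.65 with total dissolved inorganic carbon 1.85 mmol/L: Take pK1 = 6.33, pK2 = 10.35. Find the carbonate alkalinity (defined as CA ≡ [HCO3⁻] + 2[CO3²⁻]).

CA = 1.77 mmol/L

CA = [HCO3⁻] + 2[CO3²⁻] = (α₁ + 2α₂)·DIC
At pH 7.65: [H⁺]/K1 = 10^-1.32 = 0.047863, K2/[H⁺] = 10^-2.70 = 0.0019953
α₁ = 1/(1 + 0.047863 + 0.0019953) = 1/1.0499 = 0.9525; α₂ = α₁·K2/[H⁺] = 0.001901
α₁ + 2α₂ = 0.9563
CA = 0.9563 × 1.85 = 1.77 mmol/L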